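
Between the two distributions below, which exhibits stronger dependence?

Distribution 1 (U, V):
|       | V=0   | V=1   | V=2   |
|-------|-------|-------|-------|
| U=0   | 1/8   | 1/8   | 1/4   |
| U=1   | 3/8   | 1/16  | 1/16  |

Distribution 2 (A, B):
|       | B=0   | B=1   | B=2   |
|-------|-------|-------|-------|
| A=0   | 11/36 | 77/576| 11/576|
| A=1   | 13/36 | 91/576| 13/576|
Distribution 1 (U, V):
Marginal P(U) (row sums):
  P(U=0) = 1/8 + 1/8 + 1/4 = 1/2
  P(U=1) = 3/8 + 1/16 + 1/16 = 1/2
Marginal P(V) (column sums):
  P(V=0) = 1/8 + 3/8 = 1/2
  P(V=1) = 1/8 + 1/16 = 3/16
  P(V=2) = 1/4 + 1/16 = 5/16

H(U) = -[(1/2)·log₂(1/2) + (1/2)·log₂(1/2)]
  = 0.5000 + 0.5000
  = 1.0000 bits
H(V) = -[(1/2)·log₂(1/2) + (3/16)·log₂(3/16) + (5/16)·log₂(5/16)]
  = 0.5000 + 0.4528 + 0.5244
  = 1.4772 bits
H(U,V) = -[(1/8)·log₂(1/8) + (1/8)·log₂(1/8) + (1/4)·log₂(1/4) + (3/8)·log₂(3/8) + (1/16)·log₂(1/16) + (1/16)·log₂(1/16)]
  = 0.3750 + 0.3750 + 0.5000 + 0.5306 + 0.2500 + 0.2500
  = 2.2806 bits

I(U;V) = H(U) + H(V) - H(U,V)
  = 1.0000 + 1.4772 - 2.2806
  = 0.1966 bits

Distribution 2 (A, B):
Marginal P(A) (row sums):
  P(A=0) = 11/36 + 77/576 + 11/576 = 11/24
  P(A=1) = 13/36 + 91/576 + 13/576 = 13/24
Marginal P(B) (column sums):
  P(B=0) = 11/36 + 13/36 = 2/3
  P(B=1) = 77/576 + 91/576 = 7/24
  P(B=2) = 11/576 + 13/576 = 1/24

H(A) = -[(11/24)·log₂(11/24) + (13/24)·log₂(13/24)]
  = 0.5159 + 0.4791
  = 0.9950 bits
H(B) = -[(2/3)·log₂(2/3) + (7/24)·log₂(7/24) + (1/24)·log₂(1/24)]
  = 0.3900 + 0.5185 + 0.1910
  = 1.0995 bits
H(A,B) = -[(11/36)·log₂(11/36) + (77/576)·log₂(77/576) + (11/576)·log₂(11/576) + (13/36)·log₂(13/36) + (91/576)·log₂(91/576) + (13/576)·log₂(13/576)]
  = 0.5227 + 0.3881 + 0.1091 + 0.5306 + 0.4206 + 0.1234
  = 2.0945 bits

I(A;B) = H(A) + H(B) - H(A,B)
  = 0.9950 + 1.0995 - 2.0945
  = 0.0000 bits

I(U;V) = 0.1966 bits > I(A;B) = 0.0000 bits, so (U, V) has the higher mutual information (stronger dependence).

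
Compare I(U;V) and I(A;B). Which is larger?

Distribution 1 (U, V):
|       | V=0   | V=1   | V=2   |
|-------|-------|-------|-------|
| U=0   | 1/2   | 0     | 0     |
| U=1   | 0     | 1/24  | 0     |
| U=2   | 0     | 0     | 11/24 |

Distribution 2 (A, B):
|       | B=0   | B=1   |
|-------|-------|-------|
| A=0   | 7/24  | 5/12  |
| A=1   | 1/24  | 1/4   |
Distribution 1 (U, V):
Marginal P(U) (row sums):
  P(U=0) = 1/2 + 0 + 0 = 1/2
  P(U=1) = 0 + 1/24 + 0 = 1/24
  P(U=2) = 0 + 0 + 11/24 = 11/24
Marginal P(V) (column sums):
  P(V=0) = 1/2 + 0 + 0 = 1/2
  P(V=1) = 0 + 1/24 + 0 = 1/24
  P(V=2) = 0 + 0 + 11/24 = 11/24

H(U) = -[(1/2)·log₂(1/2) + (1/24)·log₂(1/24) + (11/24)·log₂(11/24)]
  = 0.5000 + 0.1910 + 0.5159
  = 1.2069 bits
H(V) = -[(1/2)·log₂(1/2) + (1/24)·log₂(1/24) + (11/24)·log₂(11/24)]
  = 0.5000 + 0.1910 + 0.5159
  = 1.2069 bits
H(U,V) = -[(1/2)·log₂(1/2) + (1/24)·log₂(1/24) + (11/24)·log₂(11/24)]
  = 0.5000 + 0.1910 + 0.5159
  = 1.2069 bits

I(U;V) = H(U) + H(V) - H(U,V)
  = 1.2069 + 1.2069 - 1.2069
  = 1.2069 bits

Distribution 2 (A, B):
Marginal P(A) (row sums):
  P(A=0) = 7/24 + 5/12 = 17/24
  P(A=1) = 1/24 + 1/4 = 7/24
Marginal P(B) (column sums):
  P(B=0) = 7/24 + 1/24 = 1/3
  P(B=1) = 5/12 + 1/4 = 2/3

H(A) = -[(17/24)·log₂(17/24) + (7/24)·log₂(7/24)]
  = 0.3524 + 0.5185
  = 0.8709 bits
H(B) = -[(1/3)·log₂(1/3) + (2/3)·log₂(2/3)]
  = 0.5283 + 0.3900
  = 0.9183 bits
H(A,B) = -[(7/24)·log₂(7/24) + (5/12)·log₂(5/12) + (1/24)·log₂(1/24) + (1/4)·log₂(1/4)]
  = 0.5185 + 0.5263 + 0.1910 + 0.5000
  = 1.7358 bits

I(A;B) = H(A) + H(B) - H(A,B)
  = 0.8709 + 0.9183 - 1.7358
  = 0.0534 bits

I(U;V) = 1.2069 bits > I(A;B) = 0.0534 bits, so (U, V) has the higher mutual information (stronger dependence).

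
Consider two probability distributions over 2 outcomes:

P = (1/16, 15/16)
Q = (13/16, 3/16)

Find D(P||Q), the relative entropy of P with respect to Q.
D(P||Q) = Σ P(i) log₂(P(i)/Q(i))
  i=0: (1/16) × log₂((1/16)/(13/16)) = (1/16) × log₂(1/13) = -0.2313
  i=1: (15/16) × log₂((15/16)/(3/16)) = (15/16) × log₂(5) = 2.1768
D(P||Q) = -0.2313 + 2.1768
  = 1.9455 bits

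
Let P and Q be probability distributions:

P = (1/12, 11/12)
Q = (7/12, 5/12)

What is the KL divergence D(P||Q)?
D(P||Q) = Σ P(i) log₂(P(i)/Q(i))
  i=0: (1/12) × log₂((1/12)/(7/12)) = (1/12) × log₂(1/7) = -0.2339
  i=1: (11/12) × log₂((11/12)/(5/12)) = (11/12) × log₂(11/5) = 1.0427
D(P||Q) = -0.2339 + 1.0427
  = 0.8088 bits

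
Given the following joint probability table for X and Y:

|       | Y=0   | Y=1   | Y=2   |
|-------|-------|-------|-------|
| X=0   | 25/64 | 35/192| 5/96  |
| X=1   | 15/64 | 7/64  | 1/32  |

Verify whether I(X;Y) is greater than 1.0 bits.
Marginal P(X) (row sums):
  P(X=0) = 25/64 + 35/192 + 5/96 = 5/8
  P(X=1) = 15/64 + 7/64 + 1/32 = 3/8
Marginal P(Y) (column sums):
  P(Y=0) = 25/64 + 15/64 = 5/8
  P(Y=1) = 35/192 + 7/64 = 7/24
  P(Y=2) = 5/96 + 1/32 = 1/12

H(X) = -[(5/8)·log₂(5/8) + (3/8)·log₂(3/8)]
  = 0.4238 + 0.5306
  = 0.9544 bits
H(Y) = -[(5/8)·log₂(5/8) + (7/24)·log₂(7/24) + (1/12)·log₂(1/12)]
  = 0.4238 + 0.5185 + 0.2987
  = 1.2410 bits
H(X,Y) = -[(25/64)·log₂(25/64) + (35/192)·log₂(35/192) + (5/96)·log₂(5/96) + (15/64)·log₂(15/64) + (7/64)·log₂(7/64) + (1/32)·log₂(1/32)]
  = 0.5297 + 0.4476 + 0.2220 + 0.4906 + 0.3492 + 0.1563
  = 2.1954 bits

I(X;Y) = H(X) + H(Y) - H(X,Y)
  = 0.9544 + 1.2410 - 2.1954
  = 0.0000 bits

No. I(X;Y) = 0.0000 bits, which is ≤ 1.0 bits.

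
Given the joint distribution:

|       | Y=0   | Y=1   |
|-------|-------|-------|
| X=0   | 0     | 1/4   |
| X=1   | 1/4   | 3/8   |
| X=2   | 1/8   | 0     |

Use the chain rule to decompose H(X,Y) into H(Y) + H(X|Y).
By the chain rule: H(X,Y) = H(Y) + H(X|Y)

Marginal P(Y) (column sums):
  P(Y=0) = 0 + 1/4 + 1/8 = 3/8
  P(Y=1) = 1/4 + 3/8 + 0 = 5/8
H(Y) = -[(3/8)·log₂(3/8) + (5/8)·log₂(5/8)]
  = 0.5306 + 0.4238
  = 0.9544 bits
H(X|Y) = -Σ P(X,Y)·log₂ P(X|Y), where P(X|Y) = P(X,Y) / P(Y)
  (cells with P(X,Y) = 0 contribute 0)
  (X=0,Y=1): P(X|Y) = (1/4)/(5/8) = 2/5;  -(1/4)·log₂(2/5) = 0.3305
  (X=1,Y=0): P(X|Y) = (1/4)/(3/8) = 2/3;  -(1/4)·log₂(2/3) = 0.1462
  (X=1,Y=1): P(X|Y) = (3/8)/(5/8) = 3/5;  -(3/8)·log₂(3/5) = 0.2764
  (X=2,Y=0): P(X|Y) = (1/8)/(3/8) = 1/3;  -(1/8)·log₂(1/3) = 0.1981
H(X|Y) = 0.3305 + 0.1462 + 0.2764 + 0.1981
  = 0.9512 bits

H(X,Y) = H(Y) + H(X|Y) = 0.9544 + 0.9512 = 1.9056 bits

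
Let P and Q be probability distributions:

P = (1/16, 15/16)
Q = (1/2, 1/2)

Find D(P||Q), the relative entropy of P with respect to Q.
D(P||Q) = Σ P(i) log₂(P(i)/Q(i))
  i=0: (1/16) × log₂((1/16)/(1/2)) = (1/16) × log₂(1/8) = -0.1875
  i=1: (15/16) × log₂((15/16)/(1/2)) = (15/16) × log₂(15/8) = 0.8502
D(P||Q) = -0.1875 + 0.8502
  = 0.6627 bits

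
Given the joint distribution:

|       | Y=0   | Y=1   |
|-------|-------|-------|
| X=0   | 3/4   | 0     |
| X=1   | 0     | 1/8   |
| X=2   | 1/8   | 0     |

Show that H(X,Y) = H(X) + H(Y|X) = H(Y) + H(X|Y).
Marginal P(X) (row sums):
  P(X=0) = 3/4 + 0 = 3/4
  P(X=1) = 0 + 1/8 = 1/8
  P(X=2) = 1/8 + 0 = 1/8
Marginal P(Y) (column sums):
  P(Y=0) = 3/4 + 0 + 1/8 = 7/8
  P(Y=1) = 0 + 1/8 + 0 = 1/8

Decomposition 1: H(X) + H(Y|X)
H(X) = -[(3/4)·log₂(3/4) + (1/8)·log₂(1/8) + (1/8)·log₂(1/8)]
  = 0.3113 + 0.3750 + 0.3750
  = 1.0613 bits
H(Y|X) = -Σ P(X,Y)·log₂ P(Y|X), where P(Y|X) = P(X,Y) / P(X)
  (cells with P(X,Y) = 0 contribute 0)
  (X=0,Y=0): P(Y|X) = (3/4)/(3/4) = 1;  -(3/4)·log₂(1) = 0.0000
  (X=1,Y=1): P(Y|X) = (1/8)/(1/8) = 1;  -(1/8)·log₂(1) = 0.0000
  (X=2,Y=0): P(Y|X) = (1/8)/(1/8) = 1;  -(1/8)·log₂(1) = 0.0000
H(Y|X) = 0.0000 + 0.0000 + 0.0000
  = 0.0000 bits
H(X) + H(Y|X) = 1.0613 + 0.0000 = 1.0613 bits

Decomposition 2: H(Y) + H(X|Y)
H(Y) = -[(7/8)·log₂(7/8) + (1/8)·log₂(1/8)]
  = 0.1686 + 0.3750
  = 0.5436 bits
H(X|Y) = -Σ P(X,Y)·log₂ P(X|Y), where P(X|Y) = P(X,Y) / P(Y)
  (cells with P(X,Y) = 0 contribute 0)
  (X=0,Y=0): P(X|Y) = (3/4)/(7/8) = 6/7;  -(3/4)·log₂(6/7) = 0.1668
  (X=1,Y=1): P(X|Y) = (1/8)/(1/8) = 1;  -(1/8)·log₂(1) = 0.0000
  (X=2,Y=0): P(X|Y) = (1/8)/(7/8) = 1/7;  -(1/8)·log₂(1/7) = 0.3509
H(X|Y) = 0.1668 + 0.0000 + 0.3509
  = 0.5177 bits
H(Y) + H(X|Y) = 0.5436 + 0.5177 = 1.0613 bits

Direct computation of the joint entropy:
H(X,Y) = -[(3/4)·log₂(3/4) + (1/8)·log₂(1/8) + (1/8)·log₂(1/8)]
  = 0.3113 + 0.3750 + 0.3750
  = 1.0613 bits

All three agree: H(X,Y) = 1.0613 bits ✓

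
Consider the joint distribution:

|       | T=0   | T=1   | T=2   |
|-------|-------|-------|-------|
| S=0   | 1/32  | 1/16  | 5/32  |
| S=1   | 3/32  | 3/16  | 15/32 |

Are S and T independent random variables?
Marginal P(S) (row sums):
  P(S=0) = 1/32 + 1/16 + 5/32 = 1/4
  P(S=1) = 3/32 + 3/16 + 15/32 = 3/4
Marginal P(T) (column sums):
  P(T=0) = 1/32 + 3/32 = 1/8
  P(T=1) = 1/16 + 3/16 = 1/4
  P(T=2) = 5/32 + 15/32 = 5/8

S and T are independent iff P(S=i,T=j) = P(S=i)·P(T=j) for every cell.
  P(S=0)·P(T=0) = 1/4 × 1/8 = 1/32 = P(S=0,T=0) ✓
  P(S=0)·P(T=1) = 1/4 × 1/4 = 1/16 = P(S=0,T=1) ✓
  P(S=0)·P(T=2) = 1/4 × 5/8 = 5/32 = P(S=0,T=2) ✓
  P(S=1)·P(T=0) = 3/4 × 1/8 = 3/32 = P(S=1,T=0) ✓
  P(S=1)·P(T=1) = 3/4 × 1/4 = 3/16 = P(S=1,T=1) ✓
  P(S=1)·P(T=2) = 3/4 × 5/8 = 15/32 = P(S=1,T=2) ✓

Yes, S and T are independent: every cell factors, so I(S;T) = 0 bits.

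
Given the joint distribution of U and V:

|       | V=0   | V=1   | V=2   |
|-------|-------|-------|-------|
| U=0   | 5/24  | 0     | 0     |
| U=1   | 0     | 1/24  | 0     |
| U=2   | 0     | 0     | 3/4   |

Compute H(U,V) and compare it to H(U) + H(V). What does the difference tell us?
Marginal P(U) (row sums):
  P(U=0) = 5/24 + 0 + 0 = 5/24
  P(U=1) = 0 + 1/24 + 0 = 1/24
  P(U=2) = 0 + 0 + 3/4 = 3/4
Marginal P(V) (column sums):
  P(V=0) = 5/24 + 0 + 0 = 5/24
  P(V=1) = 0 + 1/24 + 0 = 1/24
  P(V=2) = 0 + 0 + 3/4 = 3/4

H(U,V) = -[(5/24)·log₂(5/24) + (1/24)·log₂(1/24) + (3/4)·log₂(3/4)]
  = 0.4715 + 0.1910 + 0.3113
  = 0.9738 bits
H(U) = -[(5/24)·log₂(5/24) + (1/24)·log₂(1/24) + (3/4)·log₂(3/4)]
  = 0.4715 + 0.1910 + 0.3113
  = 0.9738 bits
H(V) = -[(5/24)·log₂(5/24) + (1/24)·log₂(1/24) + (3/4)·log₂(3/4)]
  = 0.4715 + 0.1910 + 0.3113
  = 0.9738 bits

H(U) + H(V) = 0.9738 + 0.9738 = 1.9476 bits
Difference: H(U) + H(V) - H(U,V) = 1.9476 - 0.9738 = 0.9738 bits = I(U;V)

The difference is the mutual information; it is positive here, so U and V are dependent (knowing one reduces uncertainty about the other by 0.9738 bits).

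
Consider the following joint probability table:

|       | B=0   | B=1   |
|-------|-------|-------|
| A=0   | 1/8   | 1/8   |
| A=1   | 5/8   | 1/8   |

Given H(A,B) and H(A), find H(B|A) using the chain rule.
From the chain rule: H(A,B) = H(A) + H(B|A)
Therefore: H(B|A) = H(A,B) - H(A)

H(A,B) = -[(1/8)·log₂(1/8) + (1/8)·log₂(1/8) + (5/8)·log₂(5/8) + (1/8)·log₂(1/8)]
  = 0.3750 + 0.3750 + 0.4238 + 0.3750
  = 1.5488 bits
Marginal P(A) (row sums):
  P(A=0) = 1/8 + 1/8 = 1/4
  P(A=1) = 5/8 + 1/8 = 3/4
H(A) = -[(1/4)·log₂(1/4) + (3/4)·log₂(3/4)]
  = 0.5000 + 0.3113
  = 0.8113 bits

H(B|A) = 1.5488 - 0.8113 = 0.7375 bits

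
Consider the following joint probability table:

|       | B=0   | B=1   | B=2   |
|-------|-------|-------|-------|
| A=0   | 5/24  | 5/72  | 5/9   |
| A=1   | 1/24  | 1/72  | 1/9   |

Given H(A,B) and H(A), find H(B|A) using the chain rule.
From the chain rule: H(A,B) = H(A) + H(B|A)
Therefore: H(B|A) = H(A,B) - H(A)

H(A,B) = -[(5/24)·log₂(5/24) + (5/72)·log₂(5/72) + (5/9)·log₂(5/9) + (1/24)·log₂(1/24) + (1/72)·log₂(1/72) + (1/9)·log₂(1/9)]
  = 0.4715 + 0.2672 + 0.4711 + 0.1910 + 0.0857 + 0.3522
  = 1.8387 bits
Marginal P(A) (row sums):
  P(A=0) = 5/24 + 5/72 + 5/9 = 5/6
  P(A=1) = 1/24 + 1/72 + 1/9 = 1/6
H(A) = -[(5/6)·log₂(5/6) + (1/6)·log₂(1/6)]
  = 0.2192 + 0.4308
  = 0.6500 bits

H(B|A) = 1.8387 - 0.6500 = 1.1887 bits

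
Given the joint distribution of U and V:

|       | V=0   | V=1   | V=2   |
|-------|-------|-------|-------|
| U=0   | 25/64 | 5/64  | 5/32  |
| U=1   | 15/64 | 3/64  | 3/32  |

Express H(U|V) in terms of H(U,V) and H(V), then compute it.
H(U|V) = H(U,V) - H(V)

Marginal P(V) (column sums):
  P(V=0) = 25/64 + 15/64 = 5/8
  P(V=1) = 5/64 + 3/64 = 1/8
  P(V=2) = 5/32 + 3/32 = 1/4

H(U,V) = -[(25/64)·log₂(25/64) + (5/64)·log₂(5/64) + (5/32)·log₂(5/32) + (15/64)·log₂(15/64) + (3/64)·log₂(3/64) + (3/32)·log₂(3/32)]
  = 0.5297 + 0.2873 + 0.4184 + 0.4906 + 0.2070 + 0.3202
  = 2.2532 bits
H(V) = -[(5/8)·log₂(5/8) + (1/8)·log₂(1/8) + (1/4)·log₂(1/4)]
  = 0.4238 + 0.3750 + 0.5000
  = 1.2988 bits

H(U|V) = 2.2532 - 1.2988 = 0.9544 bits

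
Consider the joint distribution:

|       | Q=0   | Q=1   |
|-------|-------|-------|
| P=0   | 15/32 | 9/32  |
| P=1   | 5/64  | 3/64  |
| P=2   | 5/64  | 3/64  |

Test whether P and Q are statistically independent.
Marginal P(P) (row sums):
  P(P=0) = 15/32 + 9/32 = 3/4
  P(P=1) = 5/64 + 3/64 = 1/8
  P(P=2) = 5/64 + 3/64 = 1/8
Marginal P(Q) (column sums):
  P(Q=0) = 15/32 + 5/64 + 5/64 = 5/8
  P(Q=1) = 9/32 + 3/64 + 3/64 = 3/8

P and Q are independent iff P(P=i,Q=j) = P(P=i)·P(Q=j) for every cell.
  P(P=0)·P(Q=0) = 3/4 × 5/8 = 15/32 = P(P=0,Q=0) ✓
  P(P=0)·P(Q=1) = 3/4 × 3/8 = 9/32 = P(P=0,Q=1) ✓
  P(P=1)·P(Q=0) = 1/8 × 5/8 = 5/64 = P(P=1,Q=0) ✓
  P(P=1)·P(Q=1) = 1/8 × 3/8 = 3/64 = P(P=1,Q=1) ✓
  P(P=2)·P(Q=0) = 1/8 × 5/8 = 5/64 = P(P=2,Q=0) ✓
  P(P=2)·P(Q=1) = 1/8 × 3/8 = 3/64 = P(P=2,Q=1) ✓

Yes, P and Q are independent: every cell factors, so I(P;Q) = 0 bits.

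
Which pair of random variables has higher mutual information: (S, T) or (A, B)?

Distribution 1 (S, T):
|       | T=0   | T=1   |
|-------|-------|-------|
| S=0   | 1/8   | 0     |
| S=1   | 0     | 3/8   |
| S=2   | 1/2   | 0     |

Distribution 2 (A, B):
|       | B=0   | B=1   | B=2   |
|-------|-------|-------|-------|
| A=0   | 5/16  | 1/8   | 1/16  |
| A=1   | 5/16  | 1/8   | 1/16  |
Distribution 1 (S, T):
Marginal P(S) (row sums):
  P(S=0) = 1/8 + 0 = 1/8
  P(S=1) = 0 + 3/8 = 3/8
  P(S=2) = 1/2 + 0 = 1/2
Marginal P(T) (column sums):
  P(T=0) = 1/8 + 0 + 1/2 = 5/8
  P(T=1) = 0 + 3/8 + 0 = 3/8

H(S) = -[(1/8)·log₂(1/8) + (3/8)·log₂(3/8) + (1/2)·log₂(1/2)]
  = 0.3750 + 0.5306 + 0.5000
  = 1.4056 bits
H(T) = -[(5/8)·log₂(5/8) + (3/8)·log₂(3/8)]
  = 0.4238 + 0.5306
  = 0.9544 bits
H(S,T) = -[(1/8)·log₂(1/8) + (3/8)·log₂(3/8) + (1/2)·log₂(1/2)]
  = 0.3750 + 0.5306 + 0.5000
  = 1.4056 bits

I(S;T) = H(S) + H(T) - H(S,T)
  = 1.4056 + 0.9544 - 1.4056
  = 0.9544 bits

Distribution 2 (A, B):
Marginal P(A) (row sums):
  P(A=0) = 5/16 + 1/8 + 1/16 = 1/2
  P(A=1) = 5/16 + 1/8 + 1/16 = 1/2
Marginal P(B) (column sums):
  P(B=0) = 5/16 + 5/16 = 5/8
  P(B=1) = 1/8 + 1/8 = 1/4
  P(B=2) = 1/16 + 1/16 = 1/8

H(A) = -[(1/2)·log₂(1/2) + (1/2)·log₂(1/2)]
  = 0.5000 + 0.5000
  = 1.0000 bits
H(B) = -[(5/8)·log₂(5/8) + (1/4)·log₂(1/4) + (1/8)·log₂(1/8)]
  = 0.4238 + 0.5000 + 0.3750
  = 1.2988 bits
H(A,B) = -[(5/16)·log₂(5/16) + (1/8)·log₂(1/8) + (1/16)·log₂(1/16) + (5/16)·log₂(5/16) + (1/8)·log₂(1/8) + (1/16)·log₂(1/16)]
  = 0.5244 + 0.3750 + 0.2500 + 0.5244 + 0.3750 + 0.2500
  = 2.2988 bits

I(A;B) = H(A) + H(B) - H(A,B)
  = 1.0000 + 1.2988 - 2.2988
  = 0.0000 bits

I(S;T) = 0.9544 bits > I(A;B) = 0.0000 bits, so (S, T) has the higher mutual information (stronger dependence).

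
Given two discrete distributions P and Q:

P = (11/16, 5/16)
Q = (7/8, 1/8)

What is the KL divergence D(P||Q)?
D(P||Q) = Σ P(i) log₂(P(i)/Q(i))
  i=0: (11/16) × log₂((11/16)/(7/8)) = (11/16) × log₂(11/14) = -0.2392
  i=1: (5/16) × log₂((5/16)/(1/8)) = (5/16) × log₂(5/2) = 0.4131
D(P||Q) = -0.2392 + 0.4131
  = 0.1739 bits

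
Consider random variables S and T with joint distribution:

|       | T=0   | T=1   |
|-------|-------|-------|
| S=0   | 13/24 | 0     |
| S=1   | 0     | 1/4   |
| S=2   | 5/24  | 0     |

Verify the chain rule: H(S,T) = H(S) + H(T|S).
Left side:
H(S,T) = -[(13/24)·log₂(13/24) + (1/4)·log₂(1/4) + (5/24)·log₂(5/24)]
  = 0.4791 + 0.5000 + 0.4715
  = 1.4506 bits

Right side:
Marginal P(S) (row sums):
  P(S=0) = 13/24 + 0 = 13/24
  P(S=1) = 0 + 1/4 = 1/4
  P(S=2) = 5/24 + 0 = 5/24
H(S) = -[(13/24)·log₂(13/24) + (1/4)·log₂(1/4) + (5/24)·log₂(5/24)]
  = 0.4791 + 0.5000 + 0.4715
  = 1.4506 bits
H(T|S) = -Σ P(S,T)·log₂ P(T|S), where P(T|S) = P(S,T) / P(S)
  (cells with P(S,T) = 0 contribute 0)
  (S=0,T=0): P(T|S) = (13/24)/(13/24) = 1;  -(13/24)·log₂(1) = 0.0000
  (S=1,T=1): P(T|S) = (1/4)/(1/4) = 1;  -(1/4)·log₂(1) = 0.0000
  (S=2,T=0): P(T|S) = (5/24)/(5/24) = 1;  -(5/24)·log₂(1) = 0.0000
H(T|S) = 0.0000 + 0.0000 + 0.0000
  = 0.0000 bits
H(S) + H(T|S) = 1.4506 + 0.0000 = 1.4506 bits

Both sides equal 1.4506 bits, so the chain rule holds ✓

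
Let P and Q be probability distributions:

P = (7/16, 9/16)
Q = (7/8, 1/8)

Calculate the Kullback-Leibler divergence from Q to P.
D(P||Q) = Σ P(i) log₂(P(i)/Q(i))
  i=0: (7/16) × log₂((7/16)/(7/8)) = (7/16) × log₂(1/2) = -0.4375
  i=1: (9/16) × log₂((9/16)/(1/8)) = (9/16) × log₂(9/2) = 1.2206
D(P||Q) = -0.4375 + 1.2206
  = 0.7831 bits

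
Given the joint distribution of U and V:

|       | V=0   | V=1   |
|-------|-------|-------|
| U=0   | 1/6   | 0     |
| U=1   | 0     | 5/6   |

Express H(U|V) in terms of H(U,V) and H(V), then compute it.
H(U|V) = H(U,V) - H(V)

Marginal P(V) (column sums):
  P(V=0) = 1/6 + 0 = 1/6
  P(V=1) = 0 + 5/6 = 5/6

H(U,V) = -[(1/6)·log₂(1/6) + (5/6)·log₂(5/6)]
  = 0.4308 + 0.2192
  = 0.6500 bits
H(V) = -[(1/6)·log₂(1/6) + (5/6)·log₂(5/6)]
  = 0.4308 + 0.2192
  = 0.6500 bits

H(U|V) = 0.6500 - 0.6500 = 0.0000 bits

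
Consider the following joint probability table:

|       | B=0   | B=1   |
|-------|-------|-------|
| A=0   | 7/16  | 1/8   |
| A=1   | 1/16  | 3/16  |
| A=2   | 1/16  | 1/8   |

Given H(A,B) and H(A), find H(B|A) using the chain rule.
From the chain rule: H(A,B) = H(A) + H(B|A)
Therefore: H(B|A) = H(A,B) - H(A)

H(A,B) = -[(7/16)·log₂(7/16) + (1/8)·log₂(1/8) + (1/16)·log₂(1/16) + (3/16)·log₂(3/16) + (1/16)·log₂(1/16) + (1/8)·log₂(1/8)]
  = 0.5218 + 0.3750 + 0.2500 + 0.4528 + 0.2500 + 0.3750
  = 2.2246 bits
Marginal P(A) (row sums):
  P(A=0) = 7/16 + 1/8 = 9/16
  P(A=1) = 1/16 + 3/16 = 1/4
  P(A=2) = 1/16 + 1/8 = 3/16
H(A) = -[(9/16)·log₂(9/16) + (1/4)·log₂(1/4) + (3/16)·log₂(3/16)]
  = 0.4669 + 0.5000 + 0.4528
  = 1.4197 bits

H(B|A) = 2.2246 - 1.4197 = 0.8049 bits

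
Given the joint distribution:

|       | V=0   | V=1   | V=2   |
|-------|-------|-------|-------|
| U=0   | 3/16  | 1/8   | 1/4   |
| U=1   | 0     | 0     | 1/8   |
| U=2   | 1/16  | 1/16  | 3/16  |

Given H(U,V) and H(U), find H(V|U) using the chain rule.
From the chain rule: H(U,V) = H(U) + H(V|U)
Therefore: H(V|U) = H(U,V) - H(U)

H(U,V) = -[(3/16)·log₂(3/16) + (1/8)·log₂(1/8) + (1/4)·log₂(1/4) + (1/8)·log₂(1/8) + (1/16)·log₂(1/16) + (1/16)·log₂(1/16) + (3/16)·log₂(3/16)]
  = 0.4528 + 0.3750 + 0.5000 + 0.3750 + 0.2500 + 0.2500 + 0.4528
  = 2.6556 bits
Marginal P(U) (row sums):
  P(U=0) = 3/16 + 1/8 + 1/4 = 9/16
  P(U=1) = 0 + 0 + 1/8 = 1/8
  P(U=2) = 1/16 + 1/16 + 3/16 = 5/16
H(U) = -[(9/16)·log₂(9/16) + (1/8)·log₂(1/8) + (5/16)·log₂(5/16)]
  = 0.4669 + 0.3750 + 0.5244
  = 1.3663 bits

H(V|U) = 2.6556 - 1.3663 = 1.2893 bits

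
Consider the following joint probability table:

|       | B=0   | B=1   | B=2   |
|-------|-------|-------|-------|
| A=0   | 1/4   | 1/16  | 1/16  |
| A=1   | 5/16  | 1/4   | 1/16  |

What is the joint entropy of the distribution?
H(A,B) = -Σ P(A,B) log₂ P(A,B), summed over the non-zero cells:
H(A,B) = -[(1/4)·log₂(1/4) + (1/16)·log₂(1/16) + (1/16)·log₂(1/16) + (5/16)·log₂(5/16) + (1/4)·log₂(1/4) + (1/16)·log₂(1/16)]
  = 0.5000 + 0.2500 + 0.2500 + 0.5244 + 0.5000 + 0.2500
  = 2.2744 bits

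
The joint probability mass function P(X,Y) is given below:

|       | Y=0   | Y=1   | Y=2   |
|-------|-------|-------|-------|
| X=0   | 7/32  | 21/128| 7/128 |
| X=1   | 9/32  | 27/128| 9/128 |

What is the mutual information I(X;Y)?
Marginal P(X) (row sums):
  P(X=0) = 7/32 + 21/128 + 7/128 = 7/16
  P(X=1) = 9/32 + 27/128 + 9/128 = 9/16
Marginal P(Y) (column sums):
  P(Y=0) = 7/32 + 9/32 = 1/2
  P(Y=1) = 21/128 + 27/128 = 3/8
  P(Y=2) = 7/128 + 9/128 = 1/8

H(X) = -[(7/16)·log₂(7/16) + (9/16)·log₂(9/16)]
  = 0.5218 + 0.4669
  = 0.9887 bits
H(Y) = -[(1/2)·log₂(1/2) + (3/8)·log₂(3/8) + (1/8)·log₂(1/8)]
  = 0.5000 + 0.5306 + 0.3750
  = 1.4056 bits
H(X,Y) = -[(7/32)·log₂(7/32) + (21/128)·log₂(21/128) + (7/128)·log₂(7/128) + (9/32)·log₂(9/32) + (27/128)·log₂(27/128) + (9/128)·log₂(9/128)]
  = 0.4796 + 0.4278 + 0.2293 + 0.5147 + 0.4736 + 0.2693
  = 2.3943 bits

I(X;Y) = H(X) + H(Y) - H(X,Y)
  = 0.9887 + 1.4056 - 2.3943
  = 0.0000 bits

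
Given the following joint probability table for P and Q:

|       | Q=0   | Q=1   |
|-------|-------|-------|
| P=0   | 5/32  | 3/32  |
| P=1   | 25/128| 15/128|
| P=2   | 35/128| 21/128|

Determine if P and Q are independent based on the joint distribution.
Marginal P(P) (row sums):
  P(P=0) = 5/32 + 3/32 = 1/4
  P(P=1) = 25/128 + 15/128 = 5/16
  P(P=2) = 35/128 + 21/128 = 7/16
Marginal P(Q) (column sums):
  P(Q=0) = 5/32 + 25/128 + 35/128 = 5/8
  P(Q=1) = 3/32 + 15/128 + 21/128 = 3/8

P and Q are independent iff P(P=i,Q=j) = P(P=i)·P(Q=j) for every cell.
  P(P=0)·P(Q=0) = 1/4 × 5/8 = 5/32 = P(P=0,Q=0) ✓
  P(P=0)·P(Q=1) = 1/4 × 3/8 = 3/32 = P(P=0,Q=1) ✓
  P(P=1)·P(Q=0) = 5/16 × 5/8 = 25/128 = P(P=1,Q=0) ✓
  P(P=1)·P(Q=1) = 5/16 × 3/8 = 15/128 = P(P=1,Q=1) ✓
  P(P=2)·P(Q=0) = 7/16 × 5/8 = 35/128 = P(P=2,Q=0) ✓
  P(P=2)·P(Q=1) = 7/16 × 3/8 = 21/128 = P(P=2,Q=1) ✓

Yes, P and Q are independent: every cell factors, so I(P;Q) = 0 bits.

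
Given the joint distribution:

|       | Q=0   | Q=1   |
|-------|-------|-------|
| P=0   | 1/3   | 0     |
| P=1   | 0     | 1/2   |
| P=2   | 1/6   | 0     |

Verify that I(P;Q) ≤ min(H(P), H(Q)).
Marginal P(P) (row sums):
  P(P=0) = 1/3 + 0 = 1/3
  P(P=1) = 0 + 1/2 = 1/2
  P(P=2) = 1/6 + 0 = 1/6
Marginal P(Q) (column sums):
  P(Q=0) = 1/3 + 0 + 1/6 = 1/2
  P(Q=1) = 0 + 1/2 + 0 = 1/2

H(P) = -[(1/3)·log₂(1/3) + (1/2)·log₂(1/2) + (1/6)·log₂(1/6)]
  = 0.5283 + 0.5000 + 0.4308
  = 1.4591 bits
H(Q) = -[(1/2)·log₂(1/2) + (1/2)·log₂(1/2)]
  = 0.5000 + 0.5000
  = 1.0000 bits
H(P,Q) = -[(1/3)·log₂(1/3) + (1/2)·log₂(1/2) + (1/6)·log₂(1/6)]
  = 0.5283 + 0.5000 + 0.4308
  = 1.4591 bits

I(P;Q) = H(P) + H(Q) - H(P,Q)
  = 1.4591 + 1.0000 - 1.4591
  = 1.0000 bits

min(H(P), H(Q)) = min(1.4591, 1.0000) = 1.0000 bits
Since 1.0000 ≤ 1.0000, the bound is satisfied ✓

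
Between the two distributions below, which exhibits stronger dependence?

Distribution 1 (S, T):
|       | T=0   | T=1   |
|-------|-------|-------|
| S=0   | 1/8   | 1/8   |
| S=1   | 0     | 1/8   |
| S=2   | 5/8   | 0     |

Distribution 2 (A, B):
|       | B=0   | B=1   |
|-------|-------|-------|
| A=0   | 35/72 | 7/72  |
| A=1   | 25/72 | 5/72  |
Distribution 1 (S, T):
Marginal P(S) (row sums):
  P(S=0) = 1/8 + 1/8 = 1/4
  P(S=1) = 0 + 1/8 = 1/8
  P(S=2) = 5/8 + 0 = 5/8
Marginal P(T) (column sums):
  P(T=0) = 1/8 + 0 + 5/8 = 3/4
  P(T=1) = 1/8 + 1/8 + 0 = 1/4

H(S) = -[(1/4)·log₂(1/4) + (1/8)·log₂(1/8) + (5/8)·log₂(5/8)]
  = 0.5000 + 0.3750 + 0.4238
  = 1.2988 bits
H(T) = -[(3/4)·log₂(3/4) + (1/4)·log₂(1/4)]
  = 0.3113 + 0.5000
  = 0.8113 bits
H(S,T) = -[(1/8)·log₂(1/8) + (1/8)·log₂(1/8) + (1/8)·log₂(1/8) + (5/8)·log₂(5/8)]
  = 0.3750 + 0.3750 + 0.3750 + 0.4238
  = 1.5488 bits

I(S;T) = H(S) + H(T) - H(S,T)
  = 1.2988 + 0.8113 - 1.5488
  = 0.5613 bits

Distribution 2 (A, B):
Marginal P(A) (row sums):
  P(A=0) = 35/72 + 7/72 = 7/12
  P(A=1) = 25/72 + 5/72 = 5/12
Marginal P(B) (column sums):
  P(B=0) = 35/72 + 25/72 = 5/6
  P(B=1) = 7/72 + 5/72 = 1/6

H(A) = -[(7/12)·log₂(7/12) + (5/12)·log₂(5/12)]
  = 0.4536 + 0.5263
  = 0.9799 bits
H(B) = -[(5/6)·log₂(5/6) + (1/6)·log₂(1/6)]
  = 0.2192 + 0.4308
  = 0.6500 bits
H(A,B) = -[(35/72)·log₂(35/72) + (7/72)·log₂(7/72) + (25/72)·log₂(25/72) + (5/72)·log₂(5/72)]
  = 0.5059 + 0.3269 + 0.5299 + 0.2672
  = 1.6299 bits

I(A;B) = H(A) + H(B) - H(A,B)
  = 0.9799 + 0.6500 - 1.6299
  = 0.0000 bits

I(S;T) = 0.5613 bits > I(A;B) = 0.0000 bits, so (S, T) has the higher mutual information (stronger dependence).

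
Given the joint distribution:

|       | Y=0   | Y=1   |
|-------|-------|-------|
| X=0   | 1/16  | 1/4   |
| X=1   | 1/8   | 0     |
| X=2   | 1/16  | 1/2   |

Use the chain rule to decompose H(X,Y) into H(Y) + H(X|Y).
By the chain rule: H(X,Y) = H(Y) + H(X|Y)

Marginal P(Y) (column sums):
  P(Y=0) = 1/16 + 1/8 + 1/16 = 1/4
  P(Y=1) = 1/4 + 0 + 1/2 = 3/4
H(Y) = -[(1/4)·log₂(1/4) + (3/4)·log₂(3/4)]
  = 0.5000 + 0.3113
  = 0.8113 bits
H(X|Y) = -Σ P(X,Y)·log₂ P(X|Y), where P(X|Y) = P(X,Y) / P(Y)
  (cells with P(X,Y) = 0 contribute 0)
  (X=0,Y=0): P(X|Y) = (1/16)/(1/4) = 1/4;  -(1/16)·log₂(1/4) = 0.1250
  (X=0,Y=1): P(X|Y) = (1/4)/(3/4) = 1/3;  -(1/4)·log₂(1/3) = 0.3962
  (X=1,Y=0): P(X|Y) = (1/8)/(1/4) = 1/2;  -(1/8)·log₂(1/2) = 0.1250
  (X=2,Y=0): P(X|Y) = (1/16)/(1/4) = 1/4;  -(1/16)·log₂(1/4) = 0.1250
  (X=2,Y=1): P(X|Y) = (1/2)/(3/4) = 2/3;  -(1/2)·log₂(2/3) = 0.2925
H(X|Y) = 0.1250 + 0.3962 + 0.1250 + 0.1250 + 0.2925
  = 1.0637 bits

H(X,Y) = H(Y) + H(X|Y) = 0.8113 + 1.0637 = 1.8750 bits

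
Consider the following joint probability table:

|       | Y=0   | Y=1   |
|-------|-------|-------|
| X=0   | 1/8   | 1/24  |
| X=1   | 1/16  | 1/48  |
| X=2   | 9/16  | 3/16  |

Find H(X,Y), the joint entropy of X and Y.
H(X,Y) = -Σ P(X,Y) log₂ P(X,Y), summed over the non-zero cells:
H(X,Y) = -[(1/8)·log₂(1/8) + (1/24)·log₂(1/24) + (1/16)·log₂(1/16) + (1/48)·log₂(1/48) + (9/16)·log₂(9/16) + (3/16)·log₂(3/16)]
  = 0.3750 + 0.1910 + 0.2500 + 0.1164 + 0.4669 + 0.4528
  = 1.8521 bits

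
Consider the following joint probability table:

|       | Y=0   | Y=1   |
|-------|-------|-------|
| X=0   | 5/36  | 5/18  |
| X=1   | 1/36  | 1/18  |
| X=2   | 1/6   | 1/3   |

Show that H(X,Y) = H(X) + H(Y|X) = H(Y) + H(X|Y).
Marginal P(X) (row sums):
  P(X=0) = 5/36 + 5/18 = 5/12
  P(X=1) = 1/36 + 1/18 = 1/12
  P(X=2) = 1/6 + 1/3 = 1/2
Marginal P(Y) (column sums):
  P(Y=0) = 5/36 + 1/36 + 1/6 = 1/3
  P(Y=1) = 5/18 + 1/18 + 1/3 = 2/3

Decomposition 1: H(X) + H(Y|X)
H(X) = -[(5/12)·log₂(5/12) + (1/12)·log₂(1/12) + (1/2)·log₂(1/2)]
  = 0.5263 + 0.2987 + 0.5000
  = 1.3250 bits
H(Y|X) = -Σ P(X,Y)·log₂ P(Y|X), where P(Y|X) = P(X,Y) / P(X)
  (X=0,Y=0): P(Y|X) = (5/36)/(5/12) = 1/3;  -(5/36)·log₂(1/3) = 0.2201
  (X=0,Y=1): P(Y|X) = (5/18)/(5/12) = 2/3;  -(5/18)·log₂(2/3) = 0.1625
  (X=1,Y=0): P(Y|X) = (1/36)/(1/12) = 1/3;  -(1/36)·log₂(1/3) = 0.0440
  (X=1,Y=1): P(Y|X) = (1/18)/(1/12) = 2/3;  -(1/18)·log₂(2/3) = 0.0325
  (X=2,Y=0): P(Y|X) = (1/6)/(1/2) = 1/3;  -(1/6)·log₂(1/3) = 0.2642
  (X=2,Y=1): P(Y|X) = (1/3)/(1/2) = 2/3;  -(1/3)·log₂(2/3) = 0.1950
H(Y|X) = 0.2201 + 0.1625 + 0.0440 + 0.0325 + 0.2642 + 0.1950
  = 0.9183 bits
H(X) + H(Y|X) = 1.3250 + 0.9183 = 2.2433 bits

Decomposition 2: H(Y) + H(X|Y)
H(Y) = -[(1/3)·log₂(1/3) + (2/3)·log₂(2/3)]
  = 0.5283 + 0.3900
  = 0.9183 bits
H(X|Y) = -Σ P(X,Y)·log₂ P(X|Y), where P(X|Y) = P(X,Y) / P(Y)
  (X=0,Y=0): P(X|Y) = (5/36)/(1/3) = 5/12;  -(5/36)·log₂(5/12) = 0.1754
  (X=0,Y=1): P(X|Y) = (5/18)/(2/3) = 5/12;  -(5/18)·log₂(5/12) = 0.3508
  (X=1,Y=0): P(X|Y) = (1/36)/(1/3) = 1/12;  -(1/36)·log₂(1/12) = 0.0996
  (X=1,Y=1): P(X|Y) = (1/18)/(2/3) = 1/12;  -(1/18)·log₂(1/12) = 0.1992
  (X=2,Y=0): P(X|Y) = (1/6)/(1/3) = 1/2;  -(1/6)·log₂(1/2) = 0.1667
  (X=2,Y=1): P(X|Y) = (1/3)/(2/3) = 1/2;  -(1/3)·log₂(1/2) = 0.3333
H(X|Y) = 0.1754 + 0.3508 + 0.0996 + 0.1992 + 0.1667 + 0.3333
  = 1.3250 bits
H(Y) + H(X|Y) = 0.9183 + 1.3250 = 2.2433 bits

Direct computation of the joint entropy:
H(X,Y) = -[(5/36)·log₂(5/36) + (5/18)·log₂(5/18) + (1/36)·log₂(1/36) + (1/18)·log₂(1/18) + (1/6)·log₂(1/6) + (1/3)·log₂(1/3)]
  = 0.3956 + 0.5133 + 0.1436 + 0.2317 + 0.4308 + 0.5283
  = 2.2433 bits

All three agree: H(X,Y) = 2.2433 bits ✓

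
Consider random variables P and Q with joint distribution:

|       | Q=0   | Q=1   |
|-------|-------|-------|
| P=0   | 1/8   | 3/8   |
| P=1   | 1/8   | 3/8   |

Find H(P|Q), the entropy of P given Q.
Marginal P(Q) (column sums):
  P(Q=0) = 1/8 + 1/8 = 1/4
  P(Q=1) = 3/8 + 3/8 = 3/4

H(P|Q) = -Σ P(P,Q)·log₂ P(P|Q), where P(P|Q) = P(P,Q) / P(Q)
  (P=0,Q=0): P(P|Q) = (1/8)/(1/4) = 1/2;  -(1/8)·log₂(1/2) = 0.1250
  (P=0,Q=1): P(P|Q) = (3/8)/(3/4) = 1/2;  -(3/8)·log₂(1/2) = 0.3750
  (P=1,Q=0): P(P|Q) = (1/8)/(1/4) = 1/2;  -(1/8)·log₂(1/2) = 0.1250
  (P=1,Q=1): P(P|Q) = (3/8)/(3/4) = 1/2;  -(3/8)·log₂(1/2) = 0.3750
H(P|Q) = 0.1250 + 0.3750 + 0.1250 + 0.3750
  = 1.0000 bits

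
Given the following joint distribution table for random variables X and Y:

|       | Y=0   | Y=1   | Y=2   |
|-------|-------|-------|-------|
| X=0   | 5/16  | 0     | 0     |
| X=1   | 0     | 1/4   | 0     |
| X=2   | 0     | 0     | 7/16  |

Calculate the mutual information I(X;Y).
Marginal P(X) (row sums):
  P(X=0) = 5/16 + 0 + 0 = 5/16
  P(X=1) = 0 + 1/4 + 0 = 1/4
  P(X=2) = 0 + 0 + 7/16 = 7/16
Marginal P(Y) (column sums):
  P(Y=0) = 5/16 + 0 + 0 = 5/16
  P(Y=1) = 0 + 1/4 + 0 = 1/4
  P(Y=2) = 0 + 0 + 7/16 = 7/16

H(X) = -[(5/16)·log₂(5/16) + (1/4)·log₂(1/4) + (7/16)·log₂(7/16)]
  = 0.5244 + 0.5000 + 0.5218
  = 1.5462 bits
H(Y) = -[(5/16)·log₂(5/16) + (1/4)·log₂(1/4) + (7/16)·log₂(7/16)]
  = 0.5244 + 0.5000 + 0.5218
  = 1.5462 bits
H(X,Y) = -[(5/16)·log₂(5/16) + (1/4)·log₂(1/4) + (7/16)·log₂(7/16)]
  = 0.5244 + 0.5000 + 0.5218
  = 1.5462 bits

I(X;Y) = H(X) + H(Y) - H(X,Y)
  = 1.5462 + 1.5462 - 1.5462
  = 1.5462 bits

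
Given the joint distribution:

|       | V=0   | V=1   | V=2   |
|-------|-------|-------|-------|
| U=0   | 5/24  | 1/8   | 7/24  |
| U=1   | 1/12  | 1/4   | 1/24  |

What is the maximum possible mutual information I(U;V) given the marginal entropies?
The upper bound on mutual information is I(U;V) ≤ min(H(U), H(V)).

Marginal P(U) (row sums):
  P(U=0) = 5/24 + 1/8 + 7/24 = 5/8
  P(U=1) = 1/12 + 1/4 + 1/24 = 3/8
Marginal P(V) (column sums):
  P(V=0) = 5/24 + 1/12 = 7/24
  P(V=1) = 1/8 + 1/4 = 3/8
  P(V=2) = 7/24 + 1/24 = 1/3

H(U) = -[(5/8)·log₂(5/8) + (3/8)·log₂(3/8)]
  = 0.4238 + 0.5306
  = 0.9544 bits
H(V) = -[(7/24)·log₂(7/24) + (3/8)·log₂(3/8) + (1/3)·log₂(1/3)]
  = 0.5185 + 0.5306 + 0.5283
  = 1.5774 bits

Maximum possible I(U;V) = min(0.9544, 1.5774) = 0.9544 bits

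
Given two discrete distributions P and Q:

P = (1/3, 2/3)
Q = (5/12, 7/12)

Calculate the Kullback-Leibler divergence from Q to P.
D(P||Q) = Σ P(i) log₂(P(i)/Q(i))
  i=0: (1/3) × log₂((1/3)/(5/12)) = (1/3) × log₂(4/5) = -0.1073
  i=1: (2/3) × log₂((2/3)/(7/12)) = (2/3) × log₂(8/7) = 0.1284
D(P||Q) = -0.1073 + 0.1284
  = 0.0211 bits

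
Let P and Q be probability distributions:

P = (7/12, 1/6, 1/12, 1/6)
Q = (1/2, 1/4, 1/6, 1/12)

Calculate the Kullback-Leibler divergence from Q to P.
D(P||Q) = Σ P(i) log₂(P(i)/Q(i))
  i=0: (7/12) × log₂((7/12)/(1/2)) = (7/12) × log₂(7/6) = 0.1297
  i=1: (1/6) × log₂((1/6)/(1/4)) = (1/6) × log₂(2/3) = -0.0975
  i=2: (1/12) × log₂((1/12)/(1/6)) = (1/12) × log₂(1/2) = -0.0833
  i=3: (1/6) × log₂((1/6)/(1/12)) = (1/6) × log₂(2) = 0.1667
D(P||Q) = 0.1297 - 0.0975 - 0.0833 + 0.1667
  = 0.1156 bits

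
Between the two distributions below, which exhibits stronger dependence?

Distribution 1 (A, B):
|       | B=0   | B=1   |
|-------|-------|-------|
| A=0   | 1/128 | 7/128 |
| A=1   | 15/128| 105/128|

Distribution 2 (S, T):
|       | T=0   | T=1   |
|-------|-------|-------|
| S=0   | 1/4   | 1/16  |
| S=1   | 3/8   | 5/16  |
Distribution 1 (A, B):
Marginal P(A) (row sums):
  P(A=0) = 1/128 + 7/128 = 1/16
  P(A=1) = 15/128 + 105/128 = 15/16
Marginal P(B) (column sums):
  P(B=0) = 1/128 + 15/128 = 1/8
  P(B=1) = 7/128 + 105/128 = 7/8

H(A) = -[(1/16)·log₂(1/16) + (15/16)·log₂(15/16)]
  = 0.2500 + 0.0873
  = 0.3373 bits
H(B) = -[(1/8)·log₂(1/8) + (7/8)·log₂(7/8)]
  = 0.3750 + 0.1686
  = 0.5436 bits
H(A,B) = -[(1/128)·log₂(1/128) + (7/128)·log₂(7/128) + (15/128)·log₂(15/128) + (105/128)·log₂(105/128)]
  = 0.0547 + 0.2293 + 0.3625 + 0.2344
  = 0.8809 bits

I(A;B) = H(A) + H(B) - H(A,B)
  = 0.3373 + 0.5436 - 0.8809
  = 0.0000 bits

Distribution 2 (S, T):
Marginal P(S) (row sums):
  P(S=0) = 1/4 + 1/16 = 5/16
  P(S=1) = 3/8 + 5/16 = 11/16
Marginal P(T) (column sums):
  P(T=0) = 1/4 + 3/8 = 5/8
  P(T=1) = 1/16 + 5/16 = 3/8

H(S) = -[(5/16)·log₂(5/16) + (11/16)·log₂(11/16)]
  = 0.5244 + 0.3716
  = 0.8960 bits
H(T) = -[(5/8)·log₂(5/8) + (3/8)·log₂(3/8)]
  = 0.4238 + 0.5306
  = 0.9544 bits
H(S,T) = -[(1/4)·log₂(1/4) + (1/16)·log₂(1/16) + (3/8)·log₂(3/8) + (5/16)·log₂(5/16)]
  = 0.5000 + 0.2500 + 0.5306 + 0.5244
  = 1.8050 bits

I(S;T) = H(S) + H(T) - H(S,T)
  = 0.8960 + 0.9544 - 1.8050
  = 0.0454 bits

I(S;T) = 0.0454 bits > I(A;B) = 0.0000 bits, so (S, T) has the higher mutual information (stronger dependence).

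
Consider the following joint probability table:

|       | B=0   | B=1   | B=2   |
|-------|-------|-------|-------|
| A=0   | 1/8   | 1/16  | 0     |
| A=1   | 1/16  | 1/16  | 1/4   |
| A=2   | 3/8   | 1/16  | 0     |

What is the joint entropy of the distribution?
H(A,B) = -Σ P(A,B) log₂ P(A,B), summed over the non-zero cells:
H(A,B) = -[(1/8)·log₂(1/8) + (1/16)·log₂(1/16) + (1/16)·log₂(1/16) + (1/16)·log₂(1/16) + (1/4)·log₂(1/4) + (3/8)·log₂(3/8) + (1/16)·log₂(1/16)]
  = 0.3750 + 0.2500 + 0.2500 + 0.2500 + 0.5000 + 0.5306 + 0.2500
  = 2.4056 bits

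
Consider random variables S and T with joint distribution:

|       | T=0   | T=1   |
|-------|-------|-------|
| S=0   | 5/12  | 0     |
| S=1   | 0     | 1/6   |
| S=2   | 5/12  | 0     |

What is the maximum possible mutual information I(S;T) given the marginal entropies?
The upper bound on mutual information is I(S;T) ≤ min(H(S), H(T)).

Marginal P(S) (row sums):
  P(S=0) = 5/12 + 0 = 5/12
  P(S=1) = 0 + 1/6 = 1/6
  P(S=2) = 5/12 + 0 = 5/12
Marginal P(T) (column sums):
  P(T=0) = 5/12 + 0 + 5/12 = 5/6
  P(T=1) = 0 + 1/6 + 0 = 1/6

H(S) = -[(5/12)·log₂(5/12) + (1/6)·log₂(1/6) + (5/12)·log₂(5/12)]
  = 0.5263 + 0.4308 + 0.5263
  = 1.4834 bits
H(T) = -[(5/6)·log₂(5/6) + (1/6)·log₂(1/6)]
  = 0.2192 + 0.4308
  = 0.6500 bits

Maximum possible I(S;T) = min(1.4834, 0.6500) = 0.6500 bits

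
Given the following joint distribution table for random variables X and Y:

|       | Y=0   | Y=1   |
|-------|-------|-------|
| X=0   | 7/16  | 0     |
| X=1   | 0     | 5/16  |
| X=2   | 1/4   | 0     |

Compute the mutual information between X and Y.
Marginal P(X) (row sums):
  P(X=0) = 7/16 + 0 = 7/16
  P(X=1) = 0 + 5/16 = 5/16
  P(X=2) = 1/4 + 0 = 1/4
Marginal P(Y) (column sums):
  P(Y=0) = 7/16 + 0 + 1/4 = 11/16
  P(Y=1) = 0 + 5/16 + 0 = 5/16

H(X) = -[(7/16)·log₂(7/16) + (5/16)·log₂(5/16) + (1/4)·log₂(1/4)]
  = 0.5218 + 0.5244 + 0.5000
  = 1.5462 bits
H(Y) = -[(11/16)·log₂(11/16) + (5/16)·log₂(5/16)]
  = 0.3716 + 0.5244
  = 0.8960 bits
H(X,Y) = -[(7/16)·log₂(7/16) + (5/16)·log₂(5/16) + (1/4)·log₂(1/4)]
  = 0.5218 + 0.5244 + 0.5000
  = 1.5462 bits

I(X;Y) = H(X) + H(Y) - H(X,Y)
  = 1.5462 + 0.8960 - 1.5462
  = 0.8960 bits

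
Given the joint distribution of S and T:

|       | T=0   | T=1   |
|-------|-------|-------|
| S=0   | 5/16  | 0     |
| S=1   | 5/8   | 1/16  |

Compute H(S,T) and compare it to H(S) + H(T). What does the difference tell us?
Marginal P(S) (row sums):
  P(S=0) = 5/16 + 0 = 5/16
  P(S=1) = 5/8 + 1/16 = 11/16
Marginal P(T) (column sums):
  P(T=0) = 5/16 + 5/8 = 15/16
  P(T=1) = 0 + 1/16 = 1/16

H(S,T) = -[(5/16)·log₂(5/16) + (5/8)·log₂(5/8) + (1/16)·log₂(1/16)]
  = 0.5244 + 0.4238 + 0.2500
  = 1.1982 bits
H(S) = -[(5/16)·log₂(5/16) + (11/16)·log₂(11/16)]
  = 0.5244 + 0.3716
  = 0.8960 bits
H(T) = -[(15/16)·log₂(15/16) + (1/16)·log₂(1/16)]
  = 0.0873 + 0.2500
  = 0.3373 bits

H(S) + H(T) = 0.8960 + 0.3373 = 1.2333 bits
Difference: H(S) + H(T) - H(S,T) = 1.2333 - 1.1982 = 0.0351 bits = I(S;T)

The difference is the mutual information; it is positive here, so S and T are dependent (knowing one reduces uncertainty about the other by 0.0351 bits).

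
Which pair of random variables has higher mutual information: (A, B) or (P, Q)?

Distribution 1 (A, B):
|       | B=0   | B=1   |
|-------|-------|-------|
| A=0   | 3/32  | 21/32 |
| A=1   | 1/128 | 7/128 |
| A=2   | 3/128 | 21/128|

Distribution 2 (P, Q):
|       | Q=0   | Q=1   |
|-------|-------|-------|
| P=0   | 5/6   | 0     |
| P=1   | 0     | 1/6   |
Distribution 1 (A, B):
Marginal P(A) (row sums):
  P(A=0) = 3/32 + 21/32 = 3/4
  P(A=1) = 1/128 + 7/128 = 1/16
  P(A=2) = 3/128 + 21/128 = 3/16
Marginal P(B) (column sums):
  P(B=0) = 3/32 + 1/128 + 3/128 = 1/8
  P(B=1) = 21/32 + 7/128 + 21/128 = 7/8

H(A) = -[(3/4)·log₂(3/4) + (1/16)·log₂(1/16) + (3/16)·log₂(3/16)]
  = 0.3113 + 0.2500 + 0.4528
  = 1.0141 bits
H(B) = -[(1/8)·log₂(1/8) + (7/8)·log₂(7/8)]
  = 0.3750 + 0.1686
  = 0.5436 bits
H(A,B) = -[(3/32)·log₂(3/32) + (21/32)·log₂(21/32) + (1/128)·log₂(1/128) + (7/128)·log₂(7/128) + (3/128)·log₂(3/128) + (21/128)·log₂(21/128)]
  = 0.3202 + 0.3988 + 0.0547 + 0.2293 + 0.1269 + 0.4278
  = 1.5577 bits

I(A;B) = H(A) + H(B) - H(A,B)
  = 1.0141 + 0.5436 - 1.5577
  = 0.0000 bits

Distribution 2 (P, Q):
Marginal P(P) (row sums):
  P(P=0) = 5/6 + 0 = 5/6
  P(P=1) = 0 + 1/6 = 1/6
Marginal P(Q) (column sums):
  P(Q=0) = 5/6 + 0 = 5/6
  P(Q=1) = 0 + 1/6 = 1/6

H(P) = -[(5/6)·log₂(5/6) + (1/6)·log₂(1/6)]
  = 0.2192 + 0.4308
  = 0.6500 bits
H(Q) = -[(5/6)·log₂(5/6) + (1/6)·log₂(1/6)]
  = 0.2192 + 0.4308
  = 0.6500 bits
H(P,Q) = -[(5/6)·log₂(5/6) + (1/6)·log₂(1/6)]
  = 0.2192 + 0.4308
  = 0.6500 bits

I(P;Q) = H(P) + H(Q) - H(P,Q)
  = 0.6500 + 0.6500 - 0.6500
  = 0.6500 bits

I(P;Q) = 0.6500 bits > I(A;B) = 0.0000 bits, so (P, Q) has the higher mutual information (stronger dependence).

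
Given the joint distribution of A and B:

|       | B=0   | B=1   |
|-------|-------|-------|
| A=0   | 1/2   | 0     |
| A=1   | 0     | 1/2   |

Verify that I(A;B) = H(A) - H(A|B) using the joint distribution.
Left side, from I(A;B) = H(A) + H(B) - H(A,B):
Marginal P(A) (row sums):
  P(A=0) = 1/2 + 0 = 1/2
  P(A=1) = 0 + 1/2 = 1/2
Marginal P(B) (column sums):
  P(B=0) = 1/2 + 0 = 1/2
  P(B=1) = 0 + 1/2 = 1/2

H(A) = -[(1/2)·log₂(1/2) + (1/2)·log₂(1/2)]
  = 0.5000 + 0.5000
  = 1.0000 bits
H(B) = -[(1/2)·log₂(1/2) + (1/2)·log₂(1/2)]
  = 0.5000 + 0.5000
  = 1.0000 bits
H(A,B) = -[(1/2)·log₂(1/2) + (1/2)·log₂(1/2)]
  = 0.5000 + 0.5000
  = 1.0000 bits

I(A;B) = H(A) + H(B) - H(A,B)
  = 1.0000 + 1.0000 - 1.0000
  = 1.0000 bits

Right side, with H(A|B) computed directly from the conditional probabilities:
H(A|B) = -Σ P(A,B)·log₂ P(A|B), where P(A|B) = P(A,B) / P(B)
  (cells with P(A,B) = 0 contribute 0)
  (A=0,B=0): P(A|B) = (1/2)/(1/2) = 1;  -(1/2)·log₂(1) = 0.0000
  (A=1,B=1): P(A|B) = (1/2)/(1/2) = 1;  -(1/2)·log₂(1) = 0.0000
H(A|B) = 0.0000 + 0.0000
  = 0.0000 bits
H(A) - H(A|B) = 1.0000 - 0.0000 = 1.0000 bits

Both sides equal 1.0000 bits, so I(A;B) = H(A) - H(A|B) ✓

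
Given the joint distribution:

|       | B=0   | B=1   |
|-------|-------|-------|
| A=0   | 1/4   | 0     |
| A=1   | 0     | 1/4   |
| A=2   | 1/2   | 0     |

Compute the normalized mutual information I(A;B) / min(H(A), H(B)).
Marginal P(A) (row sums):
  P(A=0) = 1/4 + 0 = 1/4
  P(A=1) = 0 + 1/4 = 1/4
  P(A=2) = 1/2 + 0 = 1/2
Marginal P(B) (column sums):
  P(B=0) = 1/4 + 0 + 1/2 = 3/4
  P(B=1) = 0 + 1/4 + 0 = 1/4

H(A) = -[(1/4)·log₂(1/4) + (1/4)·log₂(1/4) + (1/2)·log₂(1/2)]
  = 0.5000 + 0.5000 + 0.5000
  = 1.5000 bits
H(B) = -[(3/4)·log₂(3/4) + (1/4)·log₂(1/4)]
  = 0.3113 + 0.5000
  = 0.8113 bits
H(A,B) = -[(1/4)·log₂(1/4) + (1/4)·log₂(1/4) + (1/2)·log₂(1/2)]
  = 0.5000 + 0.5000 + 0.5000
  = 1.5000 bits

I(A;B) = H(A) + H(B) - H(A,B)
  = 1.5000 + 0.8113 - 1.5000
  = 0.8113 bits

min(H(A), H(B)) = min(1.5000, 0.8113) = 0.8113 bits
Normalized MI = 0.8113 / 0.8113 = 1.0000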